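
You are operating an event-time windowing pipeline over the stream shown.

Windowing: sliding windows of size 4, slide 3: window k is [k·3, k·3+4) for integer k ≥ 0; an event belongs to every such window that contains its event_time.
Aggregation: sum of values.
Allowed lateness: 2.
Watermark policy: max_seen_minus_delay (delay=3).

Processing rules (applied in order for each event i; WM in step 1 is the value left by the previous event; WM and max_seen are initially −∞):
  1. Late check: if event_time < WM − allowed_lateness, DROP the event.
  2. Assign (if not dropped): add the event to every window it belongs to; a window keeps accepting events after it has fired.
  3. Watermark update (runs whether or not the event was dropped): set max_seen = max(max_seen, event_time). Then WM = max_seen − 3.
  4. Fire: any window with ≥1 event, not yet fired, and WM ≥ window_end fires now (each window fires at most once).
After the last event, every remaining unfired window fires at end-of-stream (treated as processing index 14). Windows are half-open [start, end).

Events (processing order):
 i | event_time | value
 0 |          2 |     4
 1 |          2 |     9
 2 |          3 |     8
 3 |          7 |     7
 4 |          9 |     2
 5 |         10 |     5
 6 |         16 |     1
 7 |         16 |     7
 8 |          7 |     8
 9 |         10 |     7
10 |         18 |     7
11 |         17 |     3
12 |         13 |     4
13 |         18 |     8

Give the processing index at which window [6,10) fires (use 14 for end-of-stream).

i=0 t=2 v=4: → [0,4); WM=-1
i=1 t=2 v=9: → [0,4); WM=-1
i=2 t=3 v=8: → [3,7),[0,4); WM=0
i=3 t=7 v=7: → [6,10); WM=4; [0,4) fires=21
i=4 t=9 v=2: → [9,13),[6,10); WM=6
i=5 t=10 v=5: → [9,13); WM=7; [3,7) fires=8
i=6 t=16 v=1: → [15,19); WM=13; [6,10) fires=9 [9,13) fires=7
i=7 t=16 v=7: → [15,19); WM=13
i=8 t=7 v=8: DROP (t<13-2); WM=13
i=9 t=10 v=7: DROP (t<13-2); WM=13
i=10 t=18 v=7: → [18,22),[15,19); WM=15
i=11 t=17 v=3: → [15,19); WM=15
i=12 t=13 v=4: → [12,16); WM=15
i=13 t=18 v=8: → [18,22),[15,19); WM=15

6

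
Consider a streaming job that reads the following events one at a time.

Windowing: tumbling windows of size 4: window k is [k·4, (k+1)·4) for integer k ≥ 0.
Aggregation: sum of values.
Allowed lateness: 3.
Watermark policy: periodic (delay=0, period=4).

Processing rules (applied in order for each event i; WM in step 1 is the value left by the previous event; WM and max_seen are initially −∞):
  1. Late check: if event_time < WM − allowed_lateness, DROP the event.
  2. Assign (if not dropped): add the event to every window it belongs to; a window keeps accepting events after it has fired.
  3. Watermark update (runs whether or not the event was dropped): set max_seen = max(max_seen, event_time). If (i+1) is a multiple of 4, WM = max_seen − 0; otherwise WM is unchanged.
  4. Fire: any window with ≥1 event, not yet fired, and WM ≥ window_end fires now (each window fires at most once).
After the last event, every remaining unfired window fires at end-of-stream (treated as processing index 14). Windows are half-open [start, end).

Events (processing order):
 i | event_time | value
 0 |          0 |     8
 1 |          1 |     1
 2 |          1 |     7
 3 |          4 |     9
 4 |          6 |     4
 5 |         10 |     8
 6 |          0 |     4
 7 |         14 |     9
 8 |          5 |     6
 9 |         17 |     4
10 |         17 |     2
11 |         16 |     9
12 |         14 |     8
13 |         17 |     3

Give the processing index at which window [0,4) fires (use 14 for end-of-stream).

i=0 t=0 v=8: → [0,4); WM=−∞
i=1 t=1 v=1: → [0,4); WM=−∞
i=2 t=1 v=7: → [0,4); WM=−∞
i=3 t=4 v=9: → [4,8); WM=4; [0,4) fires=16
i=4 t=6 v=4: → [4,8); WM=4
i=5 t=10 v=8: → [8,12); WM=4
i=6 t=0 v=4: DROP (t<4-3); WM=4
i=7 t=14 v=9: → [12,16); WM=14; [4,8) fires=13 [8,12) fires=8
i=8 t=5 v=6: DROP (t<14-3); WM=14
i=9 t=17 v=4: → [16,20); WM=14
i=10 t=17 v=2: → [16,20); WM=14
i=11 t=16 v=9: → [16,20); WM=17; [12,16) fires=9
i=12 t=14 v=8: → [12,16); WM=17
i=13 t=17 v=3: → [16,20); WM=17

3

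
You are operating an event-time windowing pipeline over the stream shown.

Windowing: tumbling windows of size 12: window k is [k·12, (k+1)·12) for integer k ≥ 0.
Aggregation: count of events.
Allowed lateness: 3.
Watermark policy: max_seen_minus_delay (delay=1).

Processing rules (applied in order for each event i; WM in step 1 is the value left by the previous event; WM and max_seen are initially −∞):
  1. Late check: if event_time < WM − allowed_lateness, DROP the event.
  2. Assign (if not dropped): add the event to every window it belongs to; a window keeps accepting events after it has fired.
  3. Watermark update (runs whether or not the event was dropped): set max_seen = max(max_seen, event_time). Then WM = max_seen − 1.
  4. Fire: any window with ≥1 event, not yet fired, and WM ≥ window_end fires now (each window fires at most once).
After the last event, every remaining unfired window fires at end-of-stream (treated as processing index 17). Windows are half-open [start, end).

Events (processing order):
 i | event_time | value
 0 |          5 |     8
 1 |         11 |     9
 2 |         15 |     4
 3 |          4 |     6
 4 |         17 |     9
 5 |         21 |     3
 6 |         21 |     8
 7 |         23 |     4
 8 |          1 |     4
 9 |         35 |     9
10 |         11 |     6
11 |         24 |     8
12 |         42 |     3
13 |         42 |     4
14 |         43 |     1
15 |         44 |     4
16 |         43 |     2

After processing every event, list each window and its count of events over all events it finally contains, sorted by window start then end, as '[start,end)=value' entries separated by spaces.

i=0 t=5 v=8: → [0,12); WM=4
i=1 t=11 v=9: → [0,12); WM=10
i=2 t=15 v=4: → [12,24); WM=14; [0,12) fires=2
i=3 t=4 v=6: DROP (t<14-3); WM=14
i=4 t=17 v=9: → [12,24); WM=16
i=5 t=21 v=3: → [12,24); WM=20
i=6 t=21 v=8: → [12,24); WM=20
i=7 t=23 v=4: → [12,24); WM=22
i=8 t=1 v=4: DROP (t<22-3); WM=22
i=9 t=35 v=9: → [24,36); WM=34; [12,24) fires=5
i=10 t=11 v=6: DROP (t<34-3); WM=34
i=11 t=24 v=8: DROP (t<34-3); WM=34
i=12 t=42 v=3: → [36,48); WM=41; [24,36) fires=1
i=13 t=42 v=4: → [36,48); WM=41
i=14 t=43 v=1: → [36,48); WM=42
i=15 t=44 v=4: → [36,48); WM=43
i=16 t=43 v=2: → [36,48); WM=43

[0,12)=2 [12,24)=5 [24,36)=1 [36,48)=5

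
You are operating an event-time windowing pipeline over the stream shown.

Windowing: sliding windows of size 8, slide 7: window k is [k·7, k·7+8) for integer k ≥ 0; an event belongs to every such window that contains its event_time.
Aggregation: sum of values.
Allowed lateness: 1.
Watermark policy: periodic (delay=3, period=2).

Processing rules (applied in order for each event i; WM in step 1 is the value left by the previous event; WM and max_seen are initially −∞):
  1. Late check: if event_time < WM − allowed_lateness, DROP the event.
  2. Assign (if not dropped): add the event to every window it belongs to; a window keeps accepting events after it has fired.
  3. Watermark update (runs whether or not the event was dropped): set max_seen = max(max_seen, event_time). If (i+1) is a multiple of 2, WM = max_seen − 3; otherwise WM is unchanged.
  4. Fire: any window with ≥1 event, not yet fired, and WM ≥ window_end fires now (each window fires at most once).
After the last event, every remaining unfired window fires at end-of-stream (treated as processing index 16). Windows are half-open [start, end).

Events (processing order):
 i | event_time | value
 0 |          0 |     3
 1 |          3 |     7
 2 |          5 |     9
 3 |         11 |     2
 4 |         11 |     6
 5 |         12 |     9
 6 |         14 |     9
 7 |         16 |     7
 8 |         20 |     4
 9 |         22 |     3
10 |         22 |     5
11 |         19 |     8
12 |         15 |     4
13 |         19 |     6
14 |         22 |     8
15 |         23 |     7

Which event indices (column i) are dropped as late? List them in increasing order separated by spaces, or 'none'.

i=0 t=0 v=3: → [0,8); WM=−∞
i=1 t=3 v=7: → [0,8); WM=0
i=2 t=5 v=9: → [0,8); WM=0
i=3 t=11 v=2: → [7,15); WM=8; [0,8) fires=19
i=4 t=11 v=6: → [7,15); WM=8
i=5 t=12 v=9: → [7,15); WM=9
i=6 t=14 v=9: → [14,22),[7,15); WM=9
i=7 t=16 v=7: → [14,22); WM=13
i=8 t=20 v=4: → [14,22); WM=13
i=9 t=22 v=3: → [21,29); WM=19; [7,15) fires=26
i=10 t=22 v=5: → [21,29); WM=19
i=11 t=19 v=8: → [14,22); WM=19
i=12 t=15 v=4: DROP (t<19-1); WM=19
i=13 t=19 v=6: → [14,22); WM=19
i=14 t=22 v=8: → [21,29); WM=19
i=15 t=23 v=7: → [21,29); WM=20

12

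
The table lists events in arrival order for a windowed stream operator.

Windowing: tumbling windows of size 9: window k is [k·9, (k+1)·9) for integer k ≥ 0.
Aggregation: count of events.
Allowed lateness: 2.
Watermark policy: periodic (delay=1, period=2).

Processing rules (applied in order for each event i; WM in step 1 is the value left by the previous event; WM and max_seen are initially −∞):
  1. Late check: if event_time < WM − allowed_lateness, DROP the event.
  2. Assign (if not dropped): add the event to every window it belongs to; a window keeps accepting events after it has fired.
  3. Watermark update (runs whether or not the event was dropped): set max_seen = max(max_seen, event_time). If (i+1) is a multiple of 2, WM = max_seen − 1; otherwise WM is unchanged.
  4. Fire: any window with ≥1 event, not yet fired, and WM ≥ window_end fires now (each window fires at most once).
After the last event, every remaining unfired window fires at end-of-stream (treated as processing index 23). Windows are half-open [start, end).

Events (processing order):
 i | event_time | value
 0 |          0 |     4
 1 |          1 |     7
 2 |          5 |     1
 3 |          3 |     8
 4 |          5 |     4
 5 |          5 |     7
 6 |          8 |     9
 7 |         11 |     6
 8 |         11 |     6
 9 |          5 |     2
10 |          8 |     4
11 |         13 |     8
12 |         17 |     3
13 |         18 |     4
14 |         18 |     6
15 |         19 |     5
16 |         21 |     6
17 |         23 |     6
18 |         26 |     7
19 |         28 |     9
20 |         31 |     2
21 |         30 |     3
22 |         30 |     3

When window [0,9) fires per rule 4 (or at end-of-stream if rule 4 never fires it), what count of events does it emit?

i=0 t=0 v=4: → [0,9); WM=−∞
i=1 t=1 v=7: → [0,9); WM=0
i=2 t=5 v=1: → [0,9); WM=0
i=3 t=3 v=8: → [0,9); WM=4
i=4 t=5 v=4: → [0,9); WM=4
i=5 t=5 v=7: → [0,9); WM=4
i=6 t=8 v=9: → [0,9); WM=4
i=7 t=11 v=6: → [9,18); WM=10; [0,9) fires=7
i=8 t=11 v=6: → [9,18); WM=10
i=9 t=5 v=2: DROP (t<10-2); WM=10
i=10 t=8 v=4: → [0,9); WM=10
i=11 t=13 v=8: → [9,18); WM=12
i=12 t=17 v=3: → [9,18); WM=12
i=13 t=18 v=4: → [18,27); WM=17
i=14 t=18 v=6: → [18,27); WM=17
i=15 t=19 v=5: → [18,27); WM=18; [9,18) fires=4
i=16 t=21 v=6: → [18,27); WM=18
i=17 t=23 v=6: → [18,27); WM=22
i=18 t=26 v=7: → [18,27); WM=22
i=19 t=28 v=9: → [27,36); WM=27; [18,27) fires=6
i=20 t=31 v=2: → [27,36); WM=27
i=21 t=30 v=3: → [27,36); WM=30
i=22 t=30 v=3: → [27,36); WM=30

7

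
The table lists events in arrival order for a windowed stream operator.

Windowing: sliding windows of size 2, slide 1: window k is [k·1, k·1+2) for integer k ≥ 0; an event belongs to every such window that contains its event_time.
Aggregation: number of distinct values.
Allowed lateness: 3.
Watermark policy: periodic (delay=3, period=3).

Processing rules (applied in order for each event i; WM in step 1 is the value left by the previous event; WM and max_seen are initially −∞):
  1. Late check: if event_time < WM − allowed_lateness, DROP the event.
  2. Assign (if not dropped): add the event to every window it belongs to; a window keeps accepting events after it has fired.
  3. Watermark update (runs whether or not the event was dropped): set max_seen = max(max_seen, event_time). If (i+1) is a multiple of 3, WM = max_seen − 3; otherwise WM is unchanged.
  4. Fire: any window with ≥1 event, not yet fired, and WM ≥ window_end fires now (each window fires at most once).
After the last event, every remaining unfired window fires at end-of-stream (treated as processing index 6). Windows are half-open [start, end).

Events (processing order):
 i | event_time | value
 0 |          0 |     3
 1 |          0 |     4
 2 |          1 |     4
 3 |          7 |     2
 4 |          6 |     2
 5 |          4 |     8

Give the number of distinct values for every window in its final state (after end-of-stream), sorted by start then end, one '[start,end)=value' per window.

i=0 t=0 v=3: → [0,2); WM=−∞
i=1 t=0 v=4: → [0,2); WM=−∞
i=2 t=1 v=4: → [1,3),[0,2); WM=-2
i=3 t=7 v=2: → [7,9),[6,8); WM=-2
i=4 t=6 v=2: → [6,8),[5,7); WM=-2
i=5 t=4 v=8: → [4,6),[3,5); WM=4; [0,2) fires=2 [1,3) fires=1

[0,2)=2 [1,3)=1 [3,5)=1 [4,6)=1 [5,7)=1 [6,8)=1 [7,9)=1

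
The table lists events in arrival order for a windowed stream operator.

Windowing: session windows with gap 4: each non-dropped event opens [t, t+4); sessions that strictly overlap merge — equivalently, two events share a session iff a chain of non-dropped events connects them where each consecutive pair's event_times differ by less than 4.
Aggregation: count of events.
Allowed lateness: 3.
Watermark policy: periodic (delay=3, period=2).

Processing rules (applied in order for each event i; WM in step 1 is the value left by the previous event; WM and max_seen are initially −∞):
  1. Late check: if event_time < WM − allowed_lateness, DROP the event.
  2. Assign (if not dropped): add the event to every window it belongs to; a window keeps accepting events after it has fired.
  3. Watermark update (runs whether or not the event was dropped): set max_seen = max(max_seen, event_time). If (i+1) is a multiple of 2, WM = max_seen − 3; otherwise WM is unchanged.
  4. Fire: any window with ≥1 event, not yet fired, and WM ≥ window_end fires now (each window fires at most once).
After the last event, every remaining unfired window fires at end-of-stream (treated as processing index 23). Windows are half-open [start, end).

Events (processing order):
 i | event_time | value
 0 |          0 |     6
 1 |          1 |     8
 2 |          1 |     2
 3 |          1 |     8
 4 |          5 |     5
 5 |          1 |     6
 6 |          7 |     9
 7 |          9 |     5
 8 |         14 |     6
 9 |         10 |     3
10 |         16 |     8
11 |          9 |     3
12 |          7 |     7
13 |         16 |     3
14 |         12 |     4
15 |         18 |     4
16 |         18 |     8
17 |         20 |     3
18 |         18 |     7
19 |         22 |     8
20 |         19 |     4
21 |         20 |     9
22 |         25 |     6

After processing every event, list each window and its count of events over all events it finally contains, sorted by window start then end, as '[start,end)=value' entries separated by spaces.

[0,5)=5 [5,29)=17

i=0 t=0 v=6: → [0,4); WM=−∞
i=1 t=1 v=8: → [0,5); WM=-2
i=2 t=1 v=2: → [0,5); WM=-2
i=3 t=1 v=8: → [0,5); WM=-2
i=4 t=5 v=5: → [5,9); WM=-2
i=5 t=1 v=6: → [0,5); WM=2
i=6 t=7 v=9: → [5,11); WM=2
i=7 t=9 v=5: → [5,13); WM=6
i=8 t=14 v=6: → [14,18); WM=6
i=9 t=10 v=3: → [5,14); WM=11
i=10 t=16 v=8: → [14,20); WM=11
i=11 t=9 v=3: → [5,14); WM=13
i=12 t=7 v=7: DROP (t<13-3); WM=13
i=13 t=16 v=3: → [14,20); WM=13
i=14 t=12 v=4: → [5,20); WM=13
i=15 t=18 v=4: → [5,22); WM=15
i=16 t=18 v=8: → [5,22); WM=15
i=17 t=20 v=3: → [5,24); WM=17
i=18 t=18 v=7: → [5,24); WM=17
i=19 t=22 v=8: → [5,26); WM=19
i=20 t=19 v=4: → [5,26); WM=19
i=21 t=20 v=9: → [5,26); WM=19
i=22 t=25 v=6: → [5,29); WM=19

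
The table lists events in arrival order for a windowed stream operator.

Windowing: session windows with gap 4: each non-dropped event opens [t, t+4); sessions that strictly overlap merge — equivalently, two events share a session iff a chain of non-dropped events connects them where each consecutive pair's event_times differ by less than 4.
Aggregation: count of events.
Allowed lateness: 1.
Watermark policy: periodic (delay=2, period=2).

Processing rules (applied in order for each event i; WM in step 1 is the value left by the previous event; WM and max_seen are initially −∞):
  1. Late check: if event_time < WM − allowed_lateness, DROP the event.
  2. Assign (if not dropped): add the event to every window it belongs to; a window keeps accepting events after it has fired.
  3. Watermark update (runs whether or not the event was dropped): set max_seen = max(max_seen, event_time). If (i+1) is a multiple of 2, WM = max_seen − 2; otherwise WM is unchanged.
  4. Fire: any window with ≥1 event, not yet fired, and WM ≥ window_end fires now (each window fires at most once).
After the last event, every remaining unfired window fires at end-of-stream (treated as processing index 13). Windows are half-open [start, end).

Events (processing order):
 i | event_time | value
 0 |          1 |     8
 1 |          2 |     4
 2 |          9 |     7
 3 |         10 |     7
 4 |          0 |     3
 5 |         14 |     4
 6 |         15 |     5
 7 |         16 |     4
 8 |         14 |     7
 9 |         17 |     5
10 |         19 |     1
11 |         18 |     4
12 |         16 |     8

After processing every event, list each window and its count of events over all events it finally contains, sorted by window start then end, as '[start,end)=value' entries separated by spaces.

i=0 t=1 v=8: → [1,5); WM=−∞
i=1 t=2 v=4: → [1,6); WM=0
i=2 t=9 v=7: → [9,13); WM=0
i=3 t=10 v=7: → [9,14); WM=8
i=4 t=0 v=3: DROP (t<8-1); WM=8
i=5 t=14 v=4: → [14,18); WM=12
i=6 t=15 v=5: → [14,19); WM=12
i=7 t=16 v=4: → [14,20); WM=14
i=8 t=14 v=7: → [14,20); WM=14
i=9 t=17 v=5: → [14,21); WM=15
i=10 t=19 v=1: → [14,23); WM=15
i=11 t=18 v=4: → [14,23); WM=17
i=12 t=16 v=8: → [14,23); WM=17

[1,6)=2 [9,14)=2 [14,23)=8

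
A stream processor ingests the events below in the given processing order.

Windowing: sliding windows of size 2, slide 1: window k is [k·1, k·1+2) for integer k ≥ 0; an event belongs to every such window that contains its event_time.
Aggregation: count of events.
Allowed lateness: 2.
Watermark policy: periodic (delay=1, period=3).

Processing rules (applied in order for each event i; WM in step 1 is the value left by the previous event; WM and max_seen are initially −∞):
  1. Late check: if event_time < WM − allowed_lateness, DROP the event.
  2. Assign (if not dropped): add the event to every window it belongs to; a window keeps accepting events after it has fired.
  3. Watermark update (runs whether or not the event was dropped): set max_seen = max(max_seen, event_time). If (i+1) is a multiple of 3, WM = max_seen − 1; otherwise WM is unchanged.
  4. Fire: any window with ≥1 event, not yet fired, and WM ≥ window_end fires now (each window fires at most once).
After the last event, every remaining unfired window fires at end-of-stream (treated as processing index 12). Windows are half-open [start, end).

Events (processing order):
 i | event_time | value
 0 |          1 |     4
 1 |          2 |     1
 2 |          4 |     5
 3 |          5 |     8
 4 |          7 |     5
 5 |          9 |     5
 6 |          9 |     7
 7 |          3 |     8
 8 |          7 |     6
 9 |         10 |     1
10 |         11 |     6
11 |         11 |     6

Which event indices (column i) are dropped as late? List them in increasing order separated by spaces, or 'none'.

7

i=0 t=1 v=4: → [1,3),[0,2); WM=−∞
i=1 t=2 v=1: → [2,4),[1,3); WM=−∞
i=2 t=4 v=5: → [4,6),[3,5); WM=3; [0,2) fires=1 [1,3) fires=2
i=3 t=5 v=8: → [5,7),[4,6); WM=3
i=4 t=7 v=5: → [7,9),[6,8); WM=3
i=5 t=9 v=5: → [9,11),[8,10); WM=8; [2,4) fires=1 [3,5) fires=1 [4,6) fires=2 [5,7) fires=1 [6,8) fires=1
i=6 t=9 v=7: → [9,11),[8,10); WM=8
i=7 t=3 v=8: DROP (t<8-2); WM=8
i=8 t=7 v=6: → [7,9),[6,8); WM=8
i=9 t=10 v=1: → [10,12),[9,11); WM=8
i=10 t=11 v=6: → [11,13),[10,12); WM=8
i=11 t=11 v=6: → [11,13),[10,12); WM=10; [7,9) fires=2 [8,10) fires=2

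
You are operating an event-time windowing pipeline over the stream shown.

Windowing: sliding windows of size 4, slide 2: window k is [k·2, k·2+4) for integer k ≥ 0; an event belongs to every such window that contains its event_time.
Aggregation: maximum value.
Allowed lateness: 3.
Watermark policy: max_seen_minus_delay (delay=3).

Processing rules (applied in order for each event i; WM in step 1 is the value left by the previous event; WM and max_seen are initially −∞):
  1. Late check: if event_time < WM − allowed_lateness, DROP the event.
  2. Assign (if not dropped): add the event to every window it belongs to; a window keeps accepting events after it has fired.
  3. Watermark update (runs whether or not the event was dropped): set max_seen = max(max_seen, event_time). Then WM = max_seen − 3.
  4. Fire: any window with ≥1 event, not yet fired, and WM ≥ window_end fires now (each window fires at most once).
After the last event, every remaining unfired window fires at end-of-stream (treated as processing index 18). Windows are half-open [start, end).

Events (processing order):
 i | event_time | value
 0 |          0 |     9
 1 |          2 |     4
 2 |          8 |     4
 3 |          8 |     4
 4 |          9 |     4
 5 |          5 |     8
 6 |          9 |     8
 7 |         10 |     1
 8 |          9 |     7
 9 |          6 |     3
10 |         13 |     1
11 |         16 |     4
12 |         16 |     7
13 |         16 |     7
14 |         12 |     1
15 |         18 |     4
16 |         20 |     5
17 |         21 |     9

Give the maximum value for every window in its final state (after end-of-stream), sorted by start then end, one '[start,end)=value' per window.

i=0 t=0 v=9: → [0,4); WM=-3
i=1 t=2 v=4: → [2,6),[0,4); WM=-1
i=2 t=8 v=4: → [8,12),[6,10); WM=5; [0,4) fires=9
i=3 t=8 v=4: → [8,12),[6,10); WM=5
i=4 t=9 v=4: → [8,12),[6,10); WM=6; [2,6) fires=4
i=5 t=5 v=8: → [4,8),[2,6); WM=6
i=6 t=9 v=8: → [8,12),[6,10); WM=6
i=7 t=10 v=1: → [10,14),[8,12); WM=7
i=8 t=9 v=7: → [8,12),[6,10); WM=7
i=9 t=6 v=3: → [6,10),[4,8); WM=7
i=10 t=13 v=1: → [12,16),[10,14); WM=10; [4,8) fires=8 [6,10) fires=8
i=11 t=16 v=4: → [16,20),[14,18); WM=13; [8,12) fires=8
i=12 t=16 v=7: → [16,20),[14,18); WM=13
i=13 t=16 v=7: → [16,20),[14,18); WM=13
i=14 t=12 v=1: → [12,16),[10,14); WM=13
i=15 t=18 v=4: → [18,22),[16,20); WM=15; [10,14) fires=1
i=16 t=20 v=5: → [20,24),[18,22); WM=17; [12,16) fires=1
i=17 t=21 v=9: → [20,24),[18,22); WM=18; [14,18) fires=7

[0,4)=9 [2,6)=8 [4,8)=8 [6,10)=8 [8,12)=8 [10,14)=1 [12,16)=1 [14,18)=7 [16,20)=7 [18,22)=9 [20,24)=9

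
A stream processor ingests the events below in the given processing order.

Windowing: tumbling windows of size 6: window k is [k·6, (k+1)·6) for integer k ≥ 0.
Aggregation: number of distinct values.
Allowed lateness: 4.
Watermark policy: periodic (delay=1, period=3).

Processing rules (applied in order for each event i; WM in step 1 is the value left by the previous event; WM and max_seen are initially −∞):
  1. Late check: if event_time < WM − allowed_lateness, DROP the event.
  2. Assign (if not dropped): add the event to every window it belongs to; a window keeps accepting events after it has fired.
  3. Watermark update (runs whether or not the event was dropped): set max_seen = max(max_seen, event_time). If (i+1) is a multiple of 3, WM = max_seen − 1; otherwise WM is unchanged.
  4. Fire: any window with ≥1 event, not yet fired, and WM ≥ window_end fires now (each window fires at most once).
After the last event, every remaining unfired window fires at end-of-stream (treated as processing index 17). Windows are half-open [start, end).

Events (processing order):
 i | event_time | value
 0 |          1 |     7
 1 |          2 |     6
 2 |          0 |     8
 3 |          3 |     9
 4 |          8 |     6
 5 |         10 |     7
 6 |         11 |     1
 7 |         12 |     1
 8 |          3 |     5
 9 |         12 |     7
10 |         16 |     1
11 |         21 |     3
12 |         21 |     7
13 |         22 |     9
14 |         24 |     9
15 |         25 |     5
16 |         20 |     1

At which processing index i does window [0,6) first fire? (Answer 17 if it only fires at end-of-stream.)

i=0 t=1 v=7: → [0,6); WM=−∞
i=1 t=2 v=6: → [0,6); WM=−∞
i=2 t=0 v=8: → [0,6); WM=1
i=3 t=3 v=9: → [0,6); WM=1
i=4 t=8 v=6: → [6,12); WM=1
i=5 t=10 v=7: → [6,12); WM=9; [0,6) fires=4
i=6 t=11 v=1: → [6,12); WM=9
i=7 t=12 v=1: → [12,18); WM=9
i=8 t=3 v=5: DROP (t<9-4); WM=11
i=9 t=12 v=7: → [12,18); WM=11
i=10 t=16 v=1: → [12,18); WM=11
i=11 t=21 v=3: → [18,24); WM=20; [6,12) fires=3 [12,18) fires=2
i=12 t=21 v=7: → [18,24); WM=20
i=13 t=22 v=9: → [18,24); WM=20
i=14 t=24 v=9: → [24,30); WM=23
i=15 t=25 v=5: → [24,30); WM=23
i=16 t=20 v=1: → [18,24); WM=23

5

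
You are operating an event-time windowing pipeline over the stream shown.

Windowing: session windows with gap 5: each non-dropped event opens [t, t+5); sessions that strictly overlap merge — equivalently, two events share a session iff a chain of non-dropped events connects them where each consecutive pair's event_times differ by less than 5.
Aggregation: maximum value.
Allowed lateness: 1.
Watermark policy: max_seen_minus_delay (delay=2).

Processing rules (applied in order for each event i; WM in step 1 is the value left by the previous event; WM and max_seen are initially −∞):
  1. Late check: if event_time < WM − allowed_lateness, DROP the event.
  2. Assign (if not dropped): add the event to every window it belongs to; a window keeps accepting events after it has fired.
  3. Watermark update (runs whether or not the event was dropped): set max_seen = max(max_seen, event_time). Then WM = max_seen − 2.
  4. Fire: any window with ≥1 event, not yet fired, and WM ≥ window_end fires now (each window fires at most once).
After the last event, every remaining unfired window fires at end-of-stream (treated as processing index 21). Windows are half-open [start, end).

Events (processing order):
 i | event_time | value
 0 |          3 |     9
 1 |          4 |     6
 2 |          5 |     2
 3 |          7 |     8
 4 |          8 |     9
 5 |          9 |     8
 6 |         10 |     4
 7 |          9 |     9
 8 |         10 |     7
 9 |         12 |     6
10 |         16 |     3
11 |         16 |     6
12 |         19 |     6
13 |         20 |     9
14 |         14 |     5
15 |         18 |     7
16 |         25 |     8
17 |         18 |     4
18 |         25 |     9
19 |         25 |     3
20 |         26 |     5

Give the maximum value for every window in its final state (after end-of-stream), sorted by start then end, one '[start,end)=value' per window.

[3,25)=9 [25,31)=9

i=0 t=3 v=9: → [3,8); WM=1
i=1 t=4 v=6: → [3,9); WM=2
i=2 t=5 v=2: → [3,10); WM=3
i=3 t=7 v=8: → [3,12); WM=5
i=4 t=8 v=9: → [3,13); WM=6
i=5 t=9 v=8: → [3,14); WM=7
i=6 t=10 v=4: → [3,15); WM=8
i=7 t=9 v=9: → [3,15); WM=8
i=8 t=10 v=7: → [3,15); WM=8
i=9 t=12 v=6: → [3,17); WM=10
i=10 t=16 v=3: → [3,21); WM=14
i=11 t=16 v=6: → [3,21); WM=14
i=12 t=19 v=6: → [3,24); WM=17
i=13 t=20 v=9: → [3,25); WM=18
i=14 t=14 v=5: DROP (t<18-1); WM=18
i=15 t=18 v=7: → [3,25); WM=18
i=16 t=25 v=8: → [25,30); WM=23
i=17 t=18 v=4: DROP (t<23-1); WM=23
i=18 t=25 v=9: → [25,30); WM=23
i=19 t=25 v=3: → [25,30); WM=23
i=20 t=26 v=5: → [25,31); WM=24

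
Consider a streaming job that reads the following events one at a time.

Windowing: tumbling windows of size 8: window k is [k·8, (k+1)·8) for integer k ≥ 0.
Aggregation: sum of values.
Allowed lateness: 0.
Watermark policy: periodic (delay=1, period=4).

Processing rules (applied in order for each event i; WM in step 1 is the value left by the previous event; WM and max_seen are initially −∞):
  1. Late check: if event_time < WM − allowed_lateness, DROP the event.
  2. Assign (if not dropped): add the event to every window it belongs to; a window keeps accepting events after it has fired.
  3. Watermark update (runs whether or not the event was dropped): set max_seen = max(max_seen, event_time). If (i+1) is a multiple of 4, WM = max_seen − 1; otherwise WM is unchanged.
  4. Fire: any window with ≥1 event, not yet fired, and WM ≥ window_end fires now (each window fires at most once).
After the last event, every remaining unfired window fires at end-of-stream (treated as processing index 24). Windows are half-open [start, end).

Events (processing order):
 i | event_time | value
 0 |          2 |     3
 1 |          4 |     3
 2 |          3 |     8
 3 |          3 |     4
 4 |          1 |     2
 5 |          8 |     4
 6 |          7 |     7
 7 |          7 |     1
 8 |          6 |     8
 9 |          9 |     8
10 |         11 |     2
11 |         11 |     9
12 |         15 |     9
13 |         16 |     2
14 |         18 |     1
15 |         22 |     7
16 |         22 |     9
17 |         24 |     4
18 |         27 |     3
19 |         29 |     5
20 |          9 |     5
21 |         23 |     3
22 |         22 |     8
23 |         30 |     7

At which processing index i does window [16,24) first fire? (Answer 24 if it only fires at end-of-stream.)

19

i=0 t=2 v=3: → [0,8); WM=−∞
i=1 t=4 v=3: → [0,8); WM=−∞
i=2 t=3 v=8: → [0,8); WM=−∞
i=3 t=3 v=4: → [0,8); WM=3
i=4 t=1 v=2: DROP (t<3-0); WM=3
i=5 t=8 v=4: → [8,16); WM=3
i=6 t=7 v=7: → [0,8); WM=3
i=7 t=7 v=1: → [0,8); WM=7
i=8 t=6 v=8: DROP (t<7-0); WM=7
i=9 t=9 v=8: → [8,16); WM=7
i=10 t=11 v=2: → [8,16); WM=7
i=11 t=11 v=9: → [8,16); WM=10; [0,8) fires=26
i=12 t=15 v=9: → [8,16); WM=10
i=13 t=16 v=2: → [16,24); WM=10
i=14 t=18 v=1: → [16,24); WM=10
i=15 t=22 v=7: → [16,24); WM=21; [8,16) fires=32
i=16 t=22 v=9: → [16,24); WM=21
i=17 t=24 v=4: → [24,32); WM=21
i=18 t=27 v=3: → [24,32); WM=21
i=19 t=29 v=5: → [24,32); WM=28; [16,24) fires=19
i=20 t=9 v=5: DROP (t<28-0); WM=28
i=21 t=23 v=3: DROP (t<28-0); WM=28
i=22 t=22 v=8: DROP (t<28-0); WM=28
i=23 t=30 v=7: → [24,32); WM=29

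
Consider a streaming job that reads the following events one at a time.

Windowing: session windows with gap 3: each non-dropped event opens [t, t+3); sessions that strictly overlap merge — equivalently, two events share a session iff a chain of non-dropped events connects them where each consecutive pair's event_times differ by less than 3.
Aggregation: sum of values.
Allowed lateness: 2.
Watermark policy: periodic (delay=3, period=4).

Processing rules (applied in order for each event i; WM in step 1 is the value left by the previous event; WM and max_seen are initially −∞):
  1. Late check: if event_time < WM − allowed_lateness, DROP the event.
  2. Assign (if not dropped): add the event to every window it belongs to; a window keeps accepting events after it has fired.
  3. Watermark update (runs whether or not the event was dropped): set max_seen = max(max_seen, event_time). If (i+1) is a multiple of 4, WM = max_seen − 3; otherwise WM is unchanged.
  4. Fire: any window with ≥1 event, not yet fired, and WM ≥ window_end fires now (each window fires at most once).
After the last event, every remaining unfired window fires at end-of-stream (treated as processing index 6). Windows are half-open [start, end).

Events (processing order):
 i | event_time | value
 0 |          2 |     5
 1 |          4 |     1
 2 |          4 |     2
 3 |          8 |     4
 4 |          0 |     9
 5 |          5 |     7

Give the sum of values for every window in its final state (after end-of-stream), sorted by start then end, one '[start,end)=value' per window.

i=0 t=2 v=5: → [2,5); WM=−∞
i=1 t=4 v=1: → [2,7); WM=−∞
i=2 t=4 v=2: → [2,7); WM=−∞
i=3 t=8 v=4: → [8,11); WM=5
i=4 t=0 v=9: DROP (t<5-2); WM=5
i=5 t=5 v=7: → [2,8); WM=5

[2,8)=15 [8,11)=4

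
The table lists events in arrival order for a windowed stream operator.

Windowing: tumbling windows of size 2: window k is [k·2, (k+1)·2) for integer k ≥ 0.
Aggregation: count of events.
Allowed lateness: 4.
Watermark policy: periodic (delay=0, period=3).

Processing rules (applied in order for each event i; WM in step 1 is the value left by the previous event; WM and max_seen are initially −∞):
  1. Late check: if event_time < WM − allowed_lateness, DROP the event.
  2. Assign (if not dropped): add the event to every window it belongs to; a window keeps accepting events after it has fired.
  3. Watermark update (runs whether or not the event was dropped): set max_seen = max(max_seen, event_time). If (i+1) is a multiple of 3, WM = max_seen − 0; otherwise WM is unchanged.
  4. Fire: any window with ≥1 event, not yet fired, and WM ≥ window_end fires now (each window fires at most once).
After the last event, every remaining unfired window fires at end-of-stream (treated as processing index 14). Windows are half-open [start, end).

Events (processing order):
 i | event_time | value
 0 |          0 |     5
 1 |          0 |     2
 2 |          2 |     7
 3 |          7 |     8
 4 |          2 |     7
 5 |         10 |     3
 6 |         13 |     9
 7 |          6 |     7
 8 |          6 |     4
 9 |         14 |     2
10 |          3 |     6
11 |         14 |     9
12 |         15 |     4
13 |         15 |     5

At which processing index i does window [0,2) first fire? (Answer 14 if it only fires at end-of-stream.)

2

i=0 t=0 v=5: → [0,2); WM=−∞
i=1 t=0 v=2: → [0,2); WM=−∞
i=2 t=2 v=7: → [2,4); WM=2; [0,2) fires=2
i=3 t=7 v=8: → [6,8); WM=2
i=4 t=2 v=7: → [2,4); WM=2
i=5 t=10 v=3: → [10,12); WM=10; [2,4) fires=2 [6,8) fires=1
i=6 t=13 v=9: → [12,14); WM=10
i=7 t=6 v=7: → [6,8); WM=10
i=8 t=6 v=4: → [6,8); WM=13; [10,12) fires=1
i=9 t=14 v=2: → [14,16); WM=13
i=10 t=3 v=6: DROP (t<13-4); WM=13
i=11 t=14 v=9: → [14,16); WM=14; [12,14) fires=1
i=12 t=15 v=4: → [14,16); WM=14
i=13 t=15 v=5: → [14,16); WM=14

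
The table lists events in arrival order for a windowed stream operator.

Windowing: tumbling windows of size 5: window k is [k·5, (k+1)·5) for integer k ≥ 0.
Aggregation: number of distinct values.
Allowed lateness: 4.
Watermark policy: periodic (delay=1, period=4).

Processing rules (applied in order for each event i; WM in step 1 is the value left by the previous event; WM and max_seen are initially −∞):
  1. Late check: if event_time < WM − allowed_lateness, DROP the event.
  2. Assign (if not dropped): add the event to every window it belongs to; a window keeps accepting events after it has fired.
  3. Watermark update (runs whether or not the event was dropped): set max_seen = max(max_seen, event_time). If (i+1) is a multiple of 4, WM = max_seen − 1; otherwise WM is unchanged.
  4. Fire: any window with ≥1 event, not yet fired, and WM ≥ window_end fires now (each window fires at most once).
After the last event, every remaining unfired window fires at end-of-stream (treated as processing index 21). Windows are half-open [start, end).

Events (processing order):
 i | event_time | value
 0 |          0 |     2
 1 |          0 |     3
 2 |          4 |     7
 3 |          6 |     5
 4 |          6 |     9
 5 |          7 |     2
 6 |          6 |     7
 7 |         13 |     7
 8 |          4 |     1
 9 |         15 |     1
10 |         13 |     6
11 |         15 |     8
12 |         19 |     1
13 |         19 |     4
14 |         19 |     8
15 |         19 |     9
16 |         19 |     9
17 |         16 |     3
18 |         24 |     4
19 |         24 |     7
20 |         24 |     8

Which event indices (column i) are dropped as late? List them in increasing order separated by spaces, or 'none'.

8

i=0 t=0 v=2: → [0,5); WM=−∞
i=1 t=0 v=3: → [0,5); WM=−∞
i=2 t=4 v=7: → [0,5); WM=−∞
i=3 t=6 v=5: → [5,10); WM=5; [0,5) fires=3
i=4 t=6 v=9: → [5,10); WM=5
i=5 t=7 v=2: → [5,10); WM=5
i=6 t=6 v=7: → [5,10); WM=5
i=7 t=13 v=7: → [10,15); WM=12; [5,10) fires=4
i=8 t=4 v=1: DROP (t<12-4); WM=12
i=9 t=15 v=1: → [15,20); WM=12
i=10 t=13 v=6: → [10,15); WM=12
i=11 t=15 v=8: → [15,20); WM=14
i=12 t=19 v=1: → [15,20); WM=14
i=13 t=19 v=4: → [15,20); WM=14
i=14 t=19 v=8: → [15,20); WM=14
i=15 t=19 v=9: → [15,20); WM=18; [10,15) fires=2
i=16 t=19 v=9: → [15,20); WM=18
i=17 t=16 v=3: → [15,20); WM=18
i=18 t=24 v=4: → [20,25); WM=18
i=19 t=24 v=7: → [20,25); WM=23; [15,20) fires=5
i=20 t=24 v=8: → [20,25); WM=23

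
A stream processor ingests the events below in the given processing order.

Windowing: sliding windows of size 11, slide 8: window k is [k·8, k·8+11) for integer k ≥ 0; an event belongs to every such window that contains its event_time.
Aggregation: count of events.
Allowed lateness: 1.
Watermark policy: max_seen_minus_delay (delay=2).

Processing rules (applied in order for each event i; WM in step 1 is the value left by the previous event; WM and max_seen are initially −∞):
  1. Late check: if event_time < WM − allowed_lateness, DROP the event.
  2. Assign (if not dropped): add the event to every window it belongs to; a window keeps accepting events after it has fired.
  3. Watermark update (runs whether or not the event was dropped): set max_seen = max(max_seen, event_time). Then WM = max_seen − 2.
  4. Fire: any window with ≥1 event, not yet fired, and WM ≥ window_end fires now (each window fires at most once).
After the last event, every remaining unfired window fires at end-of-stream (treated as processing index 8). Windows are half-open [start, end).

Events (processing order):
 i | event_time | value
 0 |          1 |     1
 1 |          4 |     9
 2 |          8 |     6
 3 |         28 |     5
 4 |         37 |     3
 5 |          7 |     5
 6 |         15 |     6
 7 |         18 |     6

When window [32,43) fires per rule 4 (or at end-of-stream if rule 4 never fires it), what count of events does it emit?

i=0 t=1 v=1: → [0,11); WM=-1
i=1 t=4 v=9: → [0,11); WM=2
i=2 t=8 v=6: → [8,19),[0,11); WM=6
i=3 t=28 v=5: → [24,35); WM=26; [0,11) fires=3 [8,19) fires=1
i=4 t=37 v=3: → [32,43); WM=35; [24,35) fires=1
i=5 t=7 v=5: DROP (t<35-1); WM=35
i=6 t=15 v=6: DROP (t<35-1); WM=35
i=7 t=18 v=6: DROP (t<35-1); WM=35

1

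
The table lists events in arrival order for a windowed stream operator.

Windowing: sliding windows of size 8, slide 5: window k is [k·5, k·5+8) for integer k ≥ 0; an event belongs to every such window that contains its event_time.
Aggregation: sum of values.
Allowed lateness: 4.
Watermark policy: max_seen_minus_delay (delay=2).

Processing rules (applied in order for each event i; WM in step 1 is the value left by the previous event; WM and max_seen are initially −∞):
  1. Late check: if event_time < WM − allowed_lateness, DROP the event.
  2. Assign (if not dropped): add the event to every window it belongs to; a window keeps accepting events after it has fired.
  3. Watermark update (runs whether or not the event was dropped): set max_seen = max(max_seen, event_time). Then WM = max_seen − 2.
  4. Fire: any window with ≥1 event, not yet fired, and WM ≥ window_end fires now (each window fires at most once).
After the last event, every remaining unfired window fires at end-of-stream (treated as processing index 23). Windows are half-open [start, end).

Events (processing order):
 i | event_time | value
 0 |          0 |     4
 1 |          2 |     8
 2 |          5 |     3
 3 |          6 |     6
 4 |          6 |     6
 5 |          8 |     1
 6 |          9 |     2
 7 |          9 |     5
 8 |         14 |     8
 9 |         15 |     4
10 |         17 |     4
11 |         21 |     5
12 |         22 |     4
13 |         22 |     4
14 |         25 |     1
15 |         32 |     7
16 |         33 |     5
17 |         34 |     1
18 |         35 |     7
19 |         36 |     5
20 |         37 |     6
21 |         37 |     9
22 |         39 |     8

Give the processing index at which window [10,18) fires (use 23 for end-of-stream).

i=0 t=0 v=4: → [0,8); WM=-2
i=1 t=2 v=8: → [0,8); WM=0
i=2 t=5 v=3: → [5,13),[0,8); WM=3
i=3 t=6 v=6: → [5,13),[0,8); WM=4
i=4 t=6 v=6: → [5,13),[0,8); WM=4
i=5 t=8 v=1: → [5,13); WM=6
i=6 t=9 v=2: → [5,13); WM=7
i=7 t=9 v=5: → [5,13); WM=7
i=8 t=14 v=8: → [10,18); WM=12; [0,8) fires=27
i=9 t=15 v=4: → [15,23),[10,18); WM=13; [5,13) fires=23
i=10 t=17 v=4: → [15,23),[10,18); WM=15
i=11 t=21 v=5: → [20,28),[15,23); WM=19; [10,18) fires=16
i=12 t=22 v=4: → [20,28),[15,23); WM=20
i=13 t=22 v=4: → [20,28),[15,23); WM=20
i=14 t=25 v=1: → [25,33),[20,28); WM=23; [15,23) fires=21
i=15 t=32 v=7: → [30,38),[25,33); WM=30; [20,28) fires=14
i=16 t=33 v=5: → [30,38); WM=31
i=17 t=34 v=1: → [30,38); WM=32
i=18 t=35 v=7: → [35,43),[30,38); WM=33; [25,33) fires=8
i=19 t=36 v=5: → [35,43),[30,38); WM=34
i=20 t=37 v=6: → [35,43),[30,38); WM=35
i=21 t=37 v=9: → [35,43),[30,38); WM=35
i=22 t=39 v=8: → [35,43); WM=37

11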